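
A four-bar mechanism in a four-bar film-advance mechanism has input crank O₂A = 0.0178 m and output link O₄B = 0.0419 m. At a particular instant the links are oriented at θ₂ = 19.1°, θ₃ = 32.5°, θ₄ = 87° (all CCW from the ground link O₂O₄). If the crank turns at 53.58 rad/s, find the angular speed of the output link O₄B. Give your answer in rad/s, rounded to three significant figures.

6.48

ω₂ = 53.58 rad/s
Differentiating the loop-closure r₂e^{iθ₂}+r₃e^{iθ₃}=r₁+r₄e^{iθ₄} gives r₂ω₂e^{iθ₂}+r₃ω₃e^{iθ₃}=r₄ω₄e^{iθ₄}.
Eliminating the other unknown: ω₄ = r₂ω₂ sin(θ₂−θ₃) / [r₄ sin(θ₄−θ₃)].
Numerator sine = -0.23175; denominator sine = +0.81412.
Result = 0.0178·53.58·(-0.23175) / (0.0419·(+0.81412)) = -6.4795 rad/s; magnitude 6.4795 rad/s.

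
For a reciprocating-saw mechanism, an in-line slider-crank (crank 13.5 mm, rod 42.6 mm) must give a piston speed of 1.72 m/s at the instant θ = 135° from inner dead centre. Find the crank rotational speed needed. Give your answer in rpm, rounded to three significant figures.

2230

For an in-line slider-crank, |v_piston| = rω|sinθ|·[1 + r cosθ/√(L² − r² sin²θ)].
With r = 0.0135 m, L = 0.0426 m, θ = 135°: the bracketed kinematic factor |dx/dθ| = 0.007351 m.
ω = v/|dx/dθ| = 1.72/0.007351 = 233.98 rad/s.
N = 60ω/(2π) = 2234.3 rpm.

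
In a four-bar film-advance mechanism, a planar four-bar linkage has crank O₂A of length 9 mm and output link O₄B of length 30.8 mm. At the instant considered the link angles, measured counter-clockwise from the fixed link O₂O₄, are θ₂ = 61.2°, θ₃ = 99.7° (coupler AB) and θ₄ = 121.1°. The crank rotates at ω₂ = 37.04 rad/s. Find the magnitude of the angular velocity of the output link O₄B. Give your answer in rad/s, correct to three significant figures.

18.5

ω₂ = 37.04 rad/s
Differentiating the loop-closure r₂e^{iθ₂}+r₃e^{iθ₃}=r₁+r₄e^{iθ₄} gives r₂ω₂e^{iθ₂}+r₃ω₃e^{iθ₃}=r₄ω₄e^{iθ₄}.
Eliminating the other unknown: ω₄ = r₂ω₂ sin(θ₂−θ₃) / [r₄ sin(θ₄−θ₃)].
Numerator sine = -0.62251; denominator sine = +0.36488.
Result = 0.009·37.04·(-0.62251) / (0.0308·(+0.36488)) = -18.466 rad/s; magnitude 18.466 rad/s.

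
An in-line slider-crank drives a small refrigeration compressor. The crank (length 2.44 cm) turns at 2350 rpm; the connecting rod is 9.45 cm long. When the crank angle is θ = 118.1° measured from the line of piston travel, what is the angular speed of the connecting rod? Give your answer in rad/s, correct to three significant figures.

ω = 246.1 rad/s (converted from 2350 rpm).
The rod makes angle φ with the slider axis where L sinφ = r sinθ; differentiating, L cosφ·φ̇ = r ω cosθ.
L cosφ = √(L² − r² sin²θ) = 0.092016 m.
|ω_rod| = r ω |cosθ| / √(L² − r² sin²θ) = 0.0244·246.1·0.47101/0.092016 = 30.736 rad/s.

30.7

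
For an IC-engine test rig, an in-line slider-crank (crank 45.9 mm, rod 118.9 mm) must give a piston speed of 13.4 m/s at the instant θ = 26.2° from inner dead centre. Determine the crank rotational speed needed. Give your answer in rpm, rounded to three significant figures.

4670

For an in-line slider-crank, |v_piston| = rω|sinθ|·[1 + r cosθ/√(L² − r² sin²θ)].
With r = 0.0459 m, L = 0.1189 m, θ = 26.2°: the bracketed kinematic factor |dx/dθ| = 0.027389 m.
ω = v/|dx/dθ| = 13.4/0.027389 = 489.25 rad/s.
N = 60ω/(2π) = 4672 rpm.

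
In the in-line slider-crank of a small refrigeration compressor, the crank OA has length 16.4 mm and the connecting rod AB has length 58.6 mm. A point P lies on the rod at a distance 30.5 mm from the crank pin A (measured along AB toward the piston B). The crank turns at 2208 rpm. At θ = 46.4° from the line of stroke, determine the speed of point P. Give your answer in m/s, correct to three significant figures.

3.28

ω = 231.2 rad/s.  Crank-pin speed |V_A| = rω = 3.792 m/s, perpendicular to OA.
Rod angle: sinφ = −(r/L) sinθ ⇒ φ = -11.693°; ω_rod = −rω cosθ/√(L²−r²sin²θ) = -45.571 rad/s.
V_P = V_A + ω_rod × AP, with AP = 0.0305 m along the rod.
Components: V_Px = −rω sinθ − a·ω_rod·sinφ = -3.0278 m/s;  V_Py = rω cosθ + a·ω_rod·cosφ = +1.254 m/s.
|V_P| = √(V_Px² + V_Py²) = 3.2772 m/s.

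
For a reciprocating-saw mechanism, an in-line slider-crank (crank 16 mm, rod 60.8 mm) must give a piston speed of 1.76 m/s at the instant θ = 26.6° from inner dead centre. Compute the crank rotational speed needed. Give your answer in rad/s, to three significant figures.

199

For an in-line slider-crank, |v_piston| = rω|sinθ|·[1 + r cosθ/√(L² − r² sin²θ)].
With r = 0.016 m, L = 0.0608 m, θ = 26.6°: the bracketed kinematic factor |dx/dθ| = 0.0088617 m.
ω = v/|dx/dθ| = 1.76/0.0088617 = 198.61 rad/s.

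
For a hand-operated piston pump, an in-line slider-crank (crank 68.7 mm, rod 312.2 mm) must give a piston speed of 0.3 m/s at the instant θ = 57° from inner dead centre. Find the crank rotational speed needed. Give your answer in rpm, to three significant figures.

44.3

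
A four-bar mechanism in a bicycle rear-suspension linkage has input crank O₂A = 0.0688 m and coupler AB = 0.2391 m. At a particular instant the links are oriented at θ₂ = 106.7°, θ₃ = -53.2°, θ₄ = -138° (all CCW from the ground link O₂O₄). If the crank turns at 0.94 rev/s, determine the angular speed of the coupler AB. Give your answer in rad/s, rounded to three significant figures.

1.54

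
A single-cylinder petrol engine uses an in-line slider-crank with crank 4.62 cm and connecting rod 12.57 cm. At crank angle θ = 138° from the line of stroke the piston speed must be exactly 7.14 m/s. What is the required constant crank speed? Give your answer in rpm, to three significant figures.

For an in-line slider-crank, |v_piston| = rω|sinθ|·[1 + r cosθ/√(L² − r² sin²θ)].
With r = 0.0462 m, L = 0.1257 m, θ = 138°: the bracketed kinematic factor |dx/dθ| = 0.022203 m.
ω = v/|dx/dθ| = 7.14/0.022203 = 321.58 rad/s.
N = 60ω/(2π) = 3070.9 rpm.

3070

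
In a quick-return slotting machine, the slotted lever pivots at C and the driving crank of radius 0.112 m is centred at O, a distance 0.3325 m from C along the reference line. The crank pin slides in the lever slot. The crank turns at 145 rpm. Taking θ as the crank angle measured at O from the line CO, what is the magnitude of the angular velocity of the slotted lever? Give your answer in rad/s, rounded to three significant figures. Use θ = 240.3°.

1.04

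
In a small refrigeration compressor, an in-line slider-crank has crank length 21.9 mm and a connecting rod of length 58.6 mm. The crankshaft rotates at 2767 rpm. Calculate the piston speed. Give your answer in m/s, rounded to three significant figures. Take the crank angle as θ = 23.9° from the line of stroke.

3.46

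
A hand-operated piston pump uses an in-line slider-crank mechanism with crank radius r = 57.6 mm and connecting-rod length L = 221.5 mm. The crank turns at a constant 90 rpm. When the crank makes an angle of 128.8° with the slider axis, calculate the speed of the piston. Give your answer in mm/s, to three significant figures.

ω = 2π·90/60 = 9.425 rad/s
For an in-line slider-crank, x = r cosθ + √(L² − r² sin²θ), so v = −rω sinθ·[1 + r cosθ/√(L² − r² sin²θ)].
With r = 0.0576 m, L = 0.2215 m, θ = 128.8°: √(L² − r² sin²θ) = 0.2169 m.
v = −0.0576·9.425·0.77934·[1 + 0.0576·-0.62660/0.2169] = -0.35268 m/s.
|v| = 0.35268 m/s = 352.68 mm/s.

353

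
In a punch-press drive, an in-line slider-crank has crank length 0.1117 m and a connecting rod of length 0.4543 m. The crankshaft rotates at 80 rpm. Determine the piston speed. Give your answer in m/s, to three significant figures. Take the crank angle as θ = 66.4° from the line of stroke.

0.944

ω = 2π·80/60 = 8.378 rad/s
For an in-line slider-crank, x = r cosθ + √(L² − r² sin²θ), so v = −rω sinθ·[1 + r cosθ/√(L² − r² sin²θ)].
With r = 0.1117 m, L = 0.4543 m, θ = 66.4°: √(L² − r² sin²θ) = 0.44262 m.
v = −0.1117·8.378·0.91636·[1 + 0.1117·0.40035/0.44262] = -0.94415 m/s.
|v| = 0.94415 m/s.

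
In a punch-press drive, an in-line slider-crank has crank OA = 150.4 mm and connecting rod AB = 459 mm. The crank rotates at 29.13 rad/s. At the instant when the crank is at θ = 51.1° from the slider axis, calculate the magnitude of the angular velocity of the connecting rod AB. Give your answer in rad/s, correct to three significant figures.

ω = 29.13 rad/s
The rod makes angle φ with the slider axis where L sinφ = r sinθ; differentiating, L cosφ·φ̇ = r ω cosθ.
L cosφ = √(L² − r² sin²θ) = 0.44383 m.
|ω_rod| = r ω |cosθ| / √(L² − r² sin²θ) = 0.1504·29.13·0.62796/0.44383 = 6.1988 rad/s.

6.20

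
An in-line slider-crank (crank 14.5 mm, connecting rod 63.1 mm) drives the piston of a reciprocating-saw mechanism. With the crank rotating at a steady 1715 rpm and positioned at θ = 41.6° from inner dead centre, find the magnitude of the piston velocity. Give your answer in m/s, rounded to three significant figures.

2.03

ω = 2π·1715/60 = 179.6 rad/s
For an in-line slider-crank, x = r cosθ + √(L² − r² sin²θ), so v = −rω sinθ·[1 + r cosθ/√(L² − r² sin²θ)].
With r = 0.0145 m, L = 0.0631 m, θ = 41.6°: √(L² − r² sin²θ) = 0.062361 m.
v = −0.0145·179.6·0.66393·[1 + 0.0145·0.74780/0.062361] = -2.0296 m/s.
|v| = 2.0296 m/s.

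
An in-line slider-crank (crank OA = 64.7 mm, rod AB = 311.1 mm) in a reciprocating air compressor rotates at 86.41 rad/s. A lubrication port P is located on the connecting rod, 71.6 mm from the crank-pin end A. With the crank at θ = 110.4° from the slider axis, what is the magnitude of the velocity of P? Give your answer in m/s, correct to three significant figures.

ω = 86.41 rad/s.  Crank-pin speed |V_A| = rω = 5.5907 m/s, perpendicular to OA.
Rod angle: sinφ = −(r/L) sinθ ⇒ φ = -11.241°; ω_rod = −rω cosθ/√(L²−r²sin²θ) = +6.3866 rad/s.
V_P = V_A + ω_rod × AP, with AP = 0.0716 m along the rod.
Components: V_Px = −rω sinθ − a·ω_rod·sinφ = -5.151 m/s;  V_Py = rω cosθ + a·ω_rod·cosφ = -1.5003 m/s.
|V_P| = √(V_Px² + V_Py²) = 5.365 m/s.

5.36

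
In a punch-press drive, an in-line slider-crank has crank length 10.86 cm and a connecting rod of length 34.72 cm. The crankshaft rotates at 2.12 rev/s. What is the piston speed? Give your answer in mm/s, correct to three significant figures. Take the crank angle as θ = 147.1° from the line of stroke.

576

ω = 2π·2.12 = 13.32 rad/s
For an in-line slider-crank, x = r cosθ + √(L² − r² sin²θ), so v = −rω sinθ·[1 + r cosθ/√(L² − r² sin²θ)].
With r = 0.1086 m, L = 0.3472 m, θ = 147.1°: √(L² − r² sin²θ) = 0.34215 m.
v = −0.1086·13.32·0.54317·[1 + 0.1086·-0.83962/0.34215] = -0.57635 m/s.
|v| = 0.57635 m/s = 576.35 mm/s.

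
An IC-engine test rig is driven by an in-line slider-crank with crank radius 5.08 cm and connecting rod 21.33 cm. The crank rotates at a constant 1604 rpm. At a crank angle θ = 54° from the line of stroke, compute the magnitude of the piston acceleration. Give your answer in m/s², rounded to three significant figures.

ω = 2π·1604/60 = 168 rad/s
x(θ) = r cosθ + √(L² − r² sin²θ); with ω constant, a = ω²·d²x/dθ².
d²x/dθ² = −r cosθ − r²(cos2θ)/√u − r⁴ sin²2θ/(4u^{3/2}),  u = L² − r² sin²θ = 0.0438078 m².
Substituting r = 0.0508 m, L = 0.2133 m, θ = 54°: d²x/dθ² = -0.026214 m.
a = ω²·d²x/dθ² = (168)²·(-0.026214) = -739.59 m/s²;  |a| = 739.59 m/s².

740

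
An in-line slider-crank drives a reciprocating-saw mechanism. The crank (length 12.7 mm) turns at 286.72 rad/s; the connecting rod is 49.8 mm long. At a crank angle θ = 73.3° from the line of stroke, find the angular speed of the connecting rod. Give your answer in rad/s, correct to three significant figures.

21.7

ω = 286.7 rad/s
The rod makes angle φ with the slider axis where L sinφ = r sinθ; differentiating, L cosφ·φ̇ = r ω cosθ.
L cosφ = √(L² − r² sin²θ) = 0.048291 m.
|ω_rod| = r ω |cosθ| / √(L² − r² sin²θ) = 0.0127·286.7·0.28736/0.048291 = 21.668 rad/s.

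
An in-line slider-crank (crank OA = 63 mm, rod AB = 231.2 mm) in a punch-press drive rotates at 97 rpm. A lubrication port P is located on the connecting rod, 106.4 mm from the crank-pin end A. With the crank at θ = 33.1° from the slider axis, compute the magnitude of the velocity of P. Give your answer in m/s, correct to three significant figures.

0.483

ω = 10.16 rad/s.  Crank-pin speed |V_A| = rω = 0.63994 m/s, perpendicular to OA.
Rod angle: sinφ = −(r/L) sinθ ⇒ φ = -8.558°; ω_rod = −rω cosθ/√(L²−r²sin²θ) = -2.3448 rad/s.
V_P = V_A + ω_rod × AP, with AP = 0.1064 m along the rod.
Components: V_Px = −rω sinθ − a·ω_rod·sinφ = -0.3866 m/s;  V_Py = rω cosθ + a·ω_rod·cosφ = +0.28938 m/s.
|V_P| = √(V_Px² + V_Py²) = 0.48291 m/s.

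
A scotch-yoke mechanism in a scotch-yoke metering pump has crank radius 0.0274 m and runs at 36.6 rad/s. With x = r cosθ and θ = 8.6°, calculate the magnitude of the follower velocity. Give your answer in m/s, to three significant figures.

ω = 36.6 rad/s
x = r cosθ ⇒ ẋ = −rω sinθ.
|v| = rω|sinθ| = 0.0274·36.6·|sin 8.6°| = 0.14996 m/s.

0.150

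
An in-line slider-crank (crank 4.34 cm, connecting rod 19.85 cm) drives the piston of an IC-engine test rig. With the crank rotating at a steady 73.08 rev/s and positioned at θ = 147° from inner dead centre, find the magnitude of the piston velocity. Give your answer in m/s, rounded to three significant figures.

8.85

ω = 2π·73.1 = 459.2 rad/s
For an in-line slider-crank, x = r cosθ + √(L² − r² sin²θ), so v = −rω sinθ·[1 + r cosθ/√(L² − r² sin²θ)].
With r = 0.0434 m, L = 0.1985 m, θ = 147°: √(L² − r² sin²θ) = 0.19709 m.
v = −0.0434·459.2·0.54464·[1 + 0.0434·-0.83867/0.19709] = -8.8492 m/s.
|v| = 8.8492 m/s.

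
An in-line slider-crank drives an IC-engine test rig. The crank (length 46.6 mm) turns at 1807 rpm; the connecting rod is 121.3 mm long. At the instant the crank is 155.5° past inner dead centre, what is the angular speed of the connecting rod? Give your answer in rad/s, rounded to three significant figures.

67.0

ω = 189.2 rad/s (converted from 1807 rpm).
The rod makes angle φ with the slider axis where L sinφ = r sinθ; differentiating, L cosφ·φ̇ = r ω cosθ.
L cosφ = √(L² − r² sin²θ) = 0.11975 m.
|ω_rod| = r ω |cosθ| / √(L² − r² sin²θ) = 0.0466·189.2·0.90996/0.11975 = 67.007 rad/s.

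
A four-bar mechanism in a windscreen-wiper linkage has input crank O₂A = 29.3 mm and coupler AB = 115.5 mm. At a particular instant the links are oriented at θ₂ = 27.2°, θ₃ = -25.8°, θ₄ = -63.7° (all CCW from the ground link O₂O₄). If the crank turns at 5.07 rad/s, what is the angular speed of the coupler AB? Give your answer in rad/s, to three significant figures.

2.09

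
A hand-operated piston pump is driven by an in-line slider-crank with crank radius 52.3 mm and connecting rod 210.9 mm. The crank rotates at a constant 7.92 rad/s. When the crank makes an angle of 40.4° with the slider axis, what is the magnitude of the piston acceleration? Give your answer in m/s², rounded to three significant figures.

2.64

ω = 7.92 rad/s
x(θ) = r cosθ + √(L² − r² sin²θ); with ω constant, a = ω²·d²x/dθ².
d²x/dθ² = −r cosθ − r²(cos2θ)/√u − r⁴ sin²2θ/(4u^{3/2}),  u = L² − r² sin²θ = 0.0433298 m².
Substituting r = 0.0523 m, L = 0.2109 m, θ = 40.4°: d²x/dθ² = -0.042131 m.
a = ω²·d²x/dθ² = (7.92)²·(-0.042131) = -2.6428 m/s²;  |a| = 2.6428 m/s².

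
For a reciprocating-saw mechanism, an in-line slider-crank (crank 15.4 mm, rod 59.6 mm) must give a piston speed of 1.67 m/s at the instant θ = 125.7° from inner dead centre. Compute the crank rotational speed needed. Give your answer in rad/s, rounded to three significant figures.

158

For an in-line slider-crank, |v_piston| = rω|sinθ|·[1 + r cosθ/√(L² − r² sin²θ)].
With r = 0.0154 m, L = 0.0596 m, θ = 125.7°: the bracketed kinematic factor |dx/dθ| = 0.010577 m.
ω = v/|dx/dθ| = 1.67/0.010577 = 157.88 rad/s.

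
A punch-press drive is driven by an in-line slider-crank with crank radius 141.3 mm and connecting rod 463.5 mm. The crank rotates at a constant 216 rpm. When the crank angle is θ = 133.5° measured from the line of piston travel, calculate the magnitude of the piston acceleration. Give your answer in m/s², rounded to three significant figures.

ω = 2π·216/60 = 22.62 rad/s
x(θ) = r cosθ + √(L² − r² sin²θ); with ω constant, a = ω²·d²x/dθ².
d²x/dθ² = −r cosθ − r²(cos2θ)/√u − r⁴ sin²2θ/(4u^{3/2}),  u = L² − r² sin²θ = 0.204327 m².
Substituting r = 0.1413 m, L = 0.4635 m, θ = 133.5°: d²x/dθ² = +0.0985 m.
a = ω²·d²x/dθ² = (22.62)²·(+0.0985) = +50.397 m/s²;  |a| = 50.397 m/s².

50.4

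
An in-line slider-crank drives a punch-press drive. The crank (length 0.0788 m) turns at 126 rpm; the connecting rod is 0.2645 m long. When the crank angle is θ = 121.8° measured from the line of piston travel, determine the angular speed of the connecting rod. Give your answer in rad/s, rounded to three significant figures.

ω = 13.19 rad/s (converted from 126 rpm).
The rod makes angle φ with the slider axis where L sinφ = r sinθ; differentiating, L cosφ·φ̇ = r ω cosθ.
L cosφ = √(L² − r² sin²θ) = 0.25588 m.
|ω_rod| = r ω |cosθ| / √(L² − r² sin²θ) = 0.0788·13.19·0.52696/0.25588 = 2.1412 rad/s.

2.14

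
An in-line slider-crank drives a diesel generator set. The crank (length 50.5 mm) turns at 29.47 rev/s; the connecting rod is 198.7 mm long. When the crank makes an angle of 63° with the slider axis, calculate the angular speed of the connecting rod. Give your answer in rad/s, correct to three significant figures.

21.9

ω = 185.2 rad/s (converted from 29.47 rev/s).
The rod makes angle φ with the slider axis where L sinφ = r sinθ; differentiating, L cosφ·φ̇ = r ω cosθ.
L cosφ = √(L² − r² sin²θ) = 0.19354 m.
|ω_rod| = r ω |cosθ| / √(L² − r² sin²θ) = 0.0505·185.2·0.45399/0.19354 = 21.935 rad/s.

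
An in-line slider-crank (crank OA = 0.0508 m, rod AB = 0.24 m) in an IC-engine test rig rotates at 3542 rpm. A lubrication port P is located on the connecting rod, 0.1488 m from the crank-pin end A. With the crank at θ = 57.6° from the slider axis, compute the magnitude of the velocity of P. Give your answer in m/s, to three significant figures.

ω = 370.9 rad/s.  Crank-pin speed |V_A| = rω = 18.843 m/s, perpendicular to OA.
Rod angle: sinφ = −(r/L) sinθ ⇒ φ = -10.295°; ω_rod = −rω cosθ/√(L²−r²sin²θ) = -42.757 rad/s.
V_P = V_A + ω_rod × AP, with AP = 0.1488 m along the rod.
Components: V_Px = −rω sinθ − a·ω_rod·sinφ = -17.046 m/s;  V_Py = rω cosθ + a·ω_rod·cosφ = +3.8366 m/s.
|V_P| = √(V_Px² + V_Py²) = 17.473 m/s.

17.5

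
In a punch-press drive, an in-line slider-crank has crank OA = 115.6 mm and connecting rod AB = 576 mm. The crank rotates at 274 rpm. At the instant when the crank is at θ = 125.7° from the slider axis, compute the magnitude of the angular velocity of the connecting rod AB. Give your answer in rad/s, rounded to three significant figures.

3.41

ω = 28.69 rad/s (converted from 274 rpm).
The rod makes angle φ with the slider axis where L sinφ = r sinθ; differentiating, L cosφ·φ̇ = r ω cosθ.
L cosφ = √(L² − r² sin²θ) = 0.5683 m.
|ω_rod| = r ω |cosθ| / √(L² − r² sin²θ) = 0.1156·28.69·0.58354/0.5683 = 3.4059 rad/s.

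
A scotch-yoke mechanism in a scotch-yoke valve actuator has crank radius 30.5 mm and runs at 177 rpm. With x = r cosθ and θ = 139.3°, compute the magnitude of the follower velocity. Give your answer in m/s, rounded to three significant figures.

0.369

ω = 18.54 rad/s (from 177 rpm).
x = r cosθ ⇒ ẋ = −rω sinθ.
|v| = rω|sinθ| = 0.0305·18.54·|sin 139.3°| = 0.36865 m/s.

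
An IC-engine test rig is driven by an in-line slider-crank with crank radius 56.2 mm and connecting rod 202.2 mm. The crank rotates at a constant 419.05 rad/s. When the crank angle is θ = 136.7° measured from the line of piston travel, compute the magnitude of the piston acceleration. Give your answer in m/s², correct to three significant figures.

ω = 419.1 rad/s
x(θ) = r cosθ + √(L² − r² sin²θ); with ω constant, a = ω²·d²x/dθ².
d²x/dθ² = −r cosθ − r²(cos2θ)/√u − r⁴ sin²2θ/(4u^{3/2}),  u = L² − r² sin²θ = 0.0393993 m².
Substituting r = 0.0562 m, L = 0.2022 m, θ = 136.7°: d²x/dθ² = +0.039639 m.
a = ω²·d²x/dθ² = (419.1)²·(+0.039639) = +6960.8 m/s²;  |a| = 6960.8 m/s².

6960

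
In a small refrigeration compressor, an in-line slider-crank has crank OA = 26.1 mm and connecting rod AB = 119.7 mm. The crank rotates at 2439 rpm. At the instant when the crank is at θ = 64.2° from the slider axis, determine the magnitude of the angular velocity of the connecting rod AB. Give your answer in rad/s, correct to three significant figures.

24.7

ω = 255.4 rad/s (converted from 2439 rpm).
The rod makes angle φ with the slider axis where L sinφ = r sinθ; differentiating, L cosφ·φ̇ = r ω cosθ.
L cosφ = √(L² − r² sin²θ) = 0.11737 m.
|ω_rod| = r ω |cosθ| / √(L² − r² sin²θ) = 0.0261·255.4·0.43523/0.11737 = 24.72 rad/s.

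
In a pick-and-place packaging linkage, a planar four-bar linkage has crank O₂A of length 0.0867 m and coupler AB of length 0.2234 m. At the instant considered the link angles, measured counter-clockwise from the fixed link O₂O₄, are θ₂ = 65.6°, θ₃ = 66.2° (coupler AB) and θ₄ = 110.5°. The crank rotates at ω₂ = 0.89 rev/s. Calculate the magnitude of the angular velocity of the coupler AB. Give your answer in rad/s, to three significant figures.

ω₂ = 5.592 rad/s (from 0.89 rev/s).
Differentiating the loop-closure r₂e^{iθ₂}+r₃e^{iθ₃}=r₁+r₄e^{iθ₄} gives r₂ω₂e^{iθ₂}+r₃ω₃e^{iθ₃}=r₄ω₄e^{iθ₄}.
Eliminating the other unknown: ω₃ = r₂ω₂ sin(θ₄−θ₂) / [r₃ sin(θ₃−θ₄)].
Numerator sine = +0.70587; denominator sine = -0.69842.
Result = 0.0867·5.592·(+0.70587) / (0.2234·(-0.69842)) = -2.1934 rad/s; magnitude 2.1934 rad/s.

2.19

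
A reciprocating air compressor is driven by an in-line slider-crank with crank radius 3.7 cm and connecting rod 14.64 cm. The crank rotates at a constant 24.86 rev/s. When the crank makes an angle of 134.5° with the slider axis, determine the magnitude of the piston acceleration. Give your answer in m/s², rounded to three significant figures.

ω = 2π·24.9 = 156.2 rad/s
x(θ) = r cosθ + √(L² − r² sin²θ); with ω constant, a = ω²·d²x/dθ².
d²x/dθ² = −r cosθ − r²(cos2θ)/√u − r⁴ sin²2θ/(4u^{3/2}),  u = L² − r² sin²θ = 0.0207365 m².
Substituting r = 0.037 m, L = 0.1464 m, θ = 134.5°: d²x/dθ² = +0.025943 m.
a = ω²·d²x/dθ² = (156.2)²·(+0.025943) = +632.96 m/s²;  |a| = 632.96 m/s².

633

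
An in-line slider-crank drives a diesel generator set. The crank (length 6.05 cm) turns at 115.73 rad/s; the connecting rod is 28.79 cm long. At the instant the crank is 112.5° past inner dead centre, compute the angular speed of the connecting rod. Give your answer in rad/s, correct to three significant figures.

ω = 115.7 rad/s
The rod makes angle φ with the slider axis where L sinφ = r sinθ; differentiating, L cosφ·φ̇ = r ω cosθ.
L cosφ = √(L² − r² sin²θ) = 0.28242 m.
|ω_rod| = r ω |cosθ| / √(L² − r² sin²θ) = 0.0605·115.7·0.38268/0.28242 = 9.4873 rad/s.

9.49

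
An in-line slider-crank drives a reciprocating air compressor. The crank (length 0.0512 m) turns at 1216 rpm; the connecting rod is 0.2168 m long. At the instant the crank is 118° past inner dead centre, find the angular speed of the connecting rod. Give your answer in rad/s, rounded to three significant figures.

ω = 127.3 rad/s (converted from 1216 rpm).
The rod makes angle φ with the slider axis where L sinφ = r sinθ; differentiating, L cosφ·φ̇ = r ω cosθ.
L cosφ = √(L² − r² sin²θ) = 0.21203 m.
|ω_rod| = r ω |cosθ| / √(L² − r² sin²θ) = 0.0512·127.3·0.46947/0.21203 = 14.436 rad/s.

14.4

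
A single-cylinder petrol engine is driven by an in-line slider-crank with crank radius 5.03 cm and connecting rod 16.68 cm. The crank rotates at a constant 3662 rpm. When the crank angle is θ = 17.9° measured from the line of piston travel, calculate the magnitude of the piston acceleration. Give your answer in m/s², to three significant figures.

ω = 2π·3662/60 = 383.5 rad/s
x(θ) = r cosθ + √(L² − r² sin²θ); with ω constant, a = ω²·d²x/dθ².
d²x/dθ² = −r cosθ − r²(cos2θ)/√u − r⁴ sin²2θ/(4u^{3/2}),  u = L² − r² sin²θ = 0.0275832 m².
Substituting r = 0.0503 m, L = 0.1668 m, θ = 17.9°: d²x/dθ² = -0.06034 m.
a = ω²·d²x/dθ² = (383.5)²·(-0.06034) = -8873.7 m/s²;  |a| = 8873.7 m/s².

8870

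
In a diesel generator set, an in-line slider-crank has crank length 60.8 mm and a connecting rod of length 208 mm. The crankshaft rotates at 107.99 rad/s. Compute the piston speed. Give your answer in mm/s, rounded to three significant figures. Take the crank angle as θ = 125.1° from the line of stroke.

4440

ω = 108 rad/s
For an in-line slider-crank, x = r cosθ + √(L² − r² sin²θ), so v = −rω sinθ·[1 + r cosθ/√(L² − r² sin²θ)].
With r = 0.0608 m, L = 0.208 m, θ = 125.1°: √(L² − r² sin²θ) = 0.20196 m.
v = −0.0608·108·0.81815·[1 + 0.0608·-0.57501/0.20196] = -4.4419 m/s.
|v| = 4.4419 m/s = 4441.9 mm/s.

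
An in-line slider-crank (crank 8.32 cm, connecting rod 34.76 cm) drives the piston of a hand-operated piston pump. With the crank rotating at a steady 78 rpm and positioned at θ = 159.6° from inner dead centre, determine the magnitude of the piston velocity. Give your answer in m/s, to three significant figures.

0.184

ω = 2π·78/60 = 8.168 rad/s
For an in-line slider-crank, x = r cosθ + √(L² − r² sin²θ), so v = −rω sinθ·[1 + r cosθ/√(L² − r² sin²θ)].
With r = 0.0832 m, L = 0.3476 m, θ = 159.6°: √(L² − r² sin²θ) = 0.34639 m.
v = −0.0832·8.168·0.34857·[1 + 0.0832·-0.93728/0.34639] = -0.18356 m/s.
|v| = 0.18356 m/s.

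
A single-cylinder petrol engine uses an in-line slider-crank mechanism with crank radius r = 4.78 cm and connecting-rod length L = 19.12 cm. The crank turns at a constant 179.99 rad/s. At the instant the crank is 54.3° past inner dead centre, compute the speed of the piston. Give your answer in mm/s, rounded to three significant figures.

ω = 180 rad/s
For an in-line slider-crank, x = r cosθ + √(L² − r² sin²θ), so v = −rω sinθ·[1 + r cosθ/√(L² − r² sin²θ)].
With r = 0.0478 m, L = 0.1912 m, θ = 54.3°: √(L² − r² sin²θ) = 0.18722 m.
v = −0.0478·180·0.81208·[1 + 0.0478·0.58354/0.18722] = -8.0277 m/s.
|v| = 8.0277 m/s = 8027.7 mm/s.

8030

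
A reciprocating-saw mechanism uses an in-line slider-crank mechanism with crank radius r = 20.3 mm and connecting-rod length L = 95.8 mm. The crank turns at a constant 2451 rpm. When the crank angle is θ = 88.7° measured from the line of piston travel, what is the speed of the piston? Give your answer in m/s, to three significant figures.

5.23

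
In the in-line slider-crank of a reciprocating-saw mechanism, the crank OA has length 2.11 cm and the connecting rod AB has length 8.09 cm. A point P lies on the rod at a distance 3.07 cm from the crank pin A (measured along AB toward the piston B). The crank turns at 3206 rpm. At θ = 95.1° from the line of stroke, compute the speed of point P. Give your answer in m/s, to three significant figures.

ω = 335.7 rad/s.  Crank-pin speed |V_A| = rω = 7.0839 m/s, perpendicular to OA.
Rod angle: sinφ = −(r/L) sinθ ⇒ φ = -15.057°; ω_rod = −rω cosθ/√(L²−r²sin²θ) = +8.0607 rad/s.
V_P = V_A + ω_rod × AP, with AP = 0.0307 m along the rod.
Components: V_Px = −rω sinθ − a·ω_rod·sinφ = -6.9916 m/s;  V_Py = rω cosθ + a·ω_rod·cosφ = -0.39075 m/s.
|V_P| = √(V_Px² + V_Py²) = 7.0025 m/s.

7.00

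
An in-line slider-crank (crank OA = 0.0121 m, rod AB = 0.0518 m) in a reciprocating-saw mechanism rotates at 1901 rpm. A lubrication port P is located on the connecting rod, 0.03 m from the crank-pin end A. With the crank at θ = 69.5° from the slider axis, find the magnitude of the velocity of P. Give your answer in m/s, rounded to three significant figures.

2.39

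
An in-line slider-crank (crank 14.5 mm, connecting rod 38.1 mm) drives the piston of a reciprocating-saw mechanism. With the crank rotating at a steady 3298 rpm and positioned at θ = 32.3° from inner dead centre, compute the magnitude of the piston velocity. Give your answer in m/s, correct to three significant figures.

3.56

ω = 2π·3298/60 = 345.4 rad/s
For an in-line slider-crank, x = r cosθ + √(L² − r² sin²θ), so v = −rω sinθ·[1 + r cosθ/√(L² − r² sin²θ)].
With r = 0.0145 m, L = 0.0381 m, θ = 32.3°: √(L² − r² sin²θ) = 0.037304 m.
v = −0.0145·345.4·0.53435·[1 + 0.0145·0.84526/0.037304] = -3.5551 m/s.
|v| = 3.5551 m/s.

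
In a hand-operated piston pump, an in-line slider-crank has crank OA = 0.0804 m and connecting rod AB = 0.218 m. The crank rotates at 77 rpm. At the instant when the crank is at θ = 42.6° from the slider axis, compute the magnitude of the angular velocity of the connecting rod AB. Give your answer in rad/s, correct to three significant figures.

ω = 8.063 rad/s (converted from 77 rpm).
The rod makes angle φ with the slider axis where L sinφ = r sinθ; differentiating, L cosφ·φ̇ = r ω cosθ.
L cosφ = √(L² − r² sin²θ) = 0.2111 m.
|ω_rod| = r ω |cosθ| / √(L² − r² sin²θ) = 0.0804·8.063·0.73610/0.2111 = 2.2606 rad/s.

2.26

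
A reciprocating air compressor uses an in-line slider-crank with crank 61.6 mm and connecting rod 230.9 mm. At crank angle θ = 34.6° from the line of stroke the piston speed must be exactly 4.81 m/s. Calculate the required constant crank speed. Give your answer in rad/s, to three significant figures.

113

For an in-line slider-crank, |v_piston| = rω|sinθ|·[1 + r cosθ/√(L² − r² sin²θ)].
With r = 0.0616 m, L = 0.2309 m, θ = 34.6°: the bracketed kinematic factor |dx/dθ| = 0.04275 m.
ω = v/|dx/dθ| = 4.81/0.04275 = 112.51 rad/s.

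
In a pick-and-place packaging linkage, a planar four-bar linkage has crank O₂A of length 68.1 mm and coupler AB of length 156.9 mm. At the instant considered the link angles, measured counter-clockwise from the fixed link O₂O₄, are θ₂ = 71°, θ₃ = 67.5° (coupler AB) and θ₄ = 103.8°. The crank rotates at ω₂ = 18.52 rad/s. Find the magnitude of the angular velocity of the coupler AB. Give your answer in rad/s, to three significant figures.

ω₂ = 18.52 rad/s
Differentiating the loop-closure r₂e^{iθ₂}+r₃e^{iθ₃}=r₁+r₄e^{iθ₄} gives r₂ω₂e^{iθ₂}+r₃ω₃e^{iθ₃}=r₄ω₄e^{iθ₄}.
Eliminating the other unknown: ω₃ = r₂ω₂ sin(θ₄−θ₂) / [r₃ sin(θ₃−θ₄)].
Numerator sine = +0.54171; denominator sine = -0.59201.
Result = 0.0681·18.52·(+0.54171) / (0.1569·(-0.59201)) = -7.3553 rad/s; magnitude 7.3553 rad/s.

7.36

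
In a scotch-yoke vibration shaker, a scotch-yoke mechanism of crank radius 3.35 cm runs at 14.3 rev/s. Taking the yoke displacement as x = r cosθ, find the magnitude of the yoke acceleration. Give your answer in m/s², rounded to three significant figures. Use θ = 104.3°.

ω = 89.85 rad/s (from 14.3 rev/s).
x = r cosθ ⇒ ẍ = −rω² cosθ (ω constant).
|a| = rω²|cosθ| = 0.0335·(89.85)²·|cos 104.3°| = 66.799 m/s².

66.8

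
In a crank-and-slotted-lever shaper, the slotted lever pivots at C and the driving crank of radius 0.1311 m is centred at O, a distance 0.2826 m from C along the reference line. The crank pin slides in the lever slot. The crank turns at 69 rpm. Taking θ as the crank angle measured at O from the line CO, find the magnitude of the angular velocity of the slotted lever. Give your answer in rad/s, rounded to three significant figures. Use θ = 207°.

ω = 7.226 rad/s (from 69 rpm).
Crank pin A relative to C: A = (d + r cosθ, r sinθ); lever angle φ = atan2(r sinθ, d + r cosθ).
Differentiating tanφ: φ̇ = rω(d cosθ + r)/(d² + r² + 2dr cosθ).
d² + r² + 2dr cosθ = |CA|² = 0.0310284 m²;  d cosθ + r = -0.1207 m.
|ω_lever| = |0.1311·7.226·-0.1207| / 0.0310284 = 3.6849 rad/s.

3.68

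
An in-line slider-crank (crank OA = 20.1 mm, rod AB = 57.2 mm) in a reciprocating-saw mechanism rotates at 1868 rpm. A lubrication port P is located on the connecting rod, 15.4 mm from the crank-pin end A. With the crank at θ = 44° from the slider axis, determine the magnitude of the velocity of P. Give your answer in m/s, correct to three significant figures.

ω = 195.6 rad/s.  Crank-pin speed |V_A| = rω = 3.9319 m/s, perpendicular to OA.
Rod angle: sinφ = −(r/L) sinθ ⇒ φ = -14.129°; ω_rod = −rω cosθ/√(L²−r²sin²θ) = -50.989 rad/s.
V_P = V_A + ω_rod × AP, with AP = 0.0154 m along the rod.
Components: V_Px = −rω sinθ − a·ω_rod·sinφ = -2.923 m/s;  V_Py = rω cosθ + a·ω_rod·cosφ = +2.0669 m/s.
|V_P| = √(V_Px² + V_Py²) = 3.5799 m/s.

3.58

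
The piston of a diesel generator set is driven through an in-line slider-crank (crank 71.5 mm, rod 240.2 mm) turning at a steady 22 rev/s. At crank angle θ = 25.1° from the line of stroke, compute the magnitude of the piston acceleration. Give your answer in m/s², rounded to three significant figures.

1510

ω = 2π·22 = 138.2 rad/s
x(θ) = r cosθ + √(L² − r² sin²θ); with ω constant, a = ω²·d²x/dθ².
d²x/dθ² = −r cosθ − r²(cos2θ)/√u − r⁴ sin²2θ/(4u^{3/2}),  u = L² − r² sin²θ = 0.0567761 m².
Substituting r = 0.0715 m, L = 0.2402 m, θ = 25.1°: d²x/dθ² = -0.078767 m.
a = ω²·d²x/dθ² = (138.2)²·(-0.078767) = -1505 m/s²;  |a| = 1505 m/s².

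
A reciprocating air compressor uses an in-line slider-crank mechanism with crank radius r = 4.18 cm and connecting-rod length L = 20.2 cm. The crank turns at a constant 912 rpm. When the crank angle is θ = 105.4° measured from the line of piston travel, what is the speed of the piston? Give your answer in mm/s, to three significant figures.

3630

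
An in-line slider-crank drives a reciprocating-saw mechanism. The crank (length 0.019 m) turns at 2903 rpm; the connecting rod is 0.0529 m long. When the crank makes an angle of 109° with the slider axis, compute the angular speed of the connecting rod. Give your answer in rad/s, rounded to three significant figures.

ω = 304 rad/s (converted from 2903 rpm).
The rod makes angle φ with the slider axis where L sinφ = r sinθ; differentiating, L cosφ·φ̇ = r ω cosθ.
L cosφ = √(L² − r² sin²θ) = 0.049756 m.
|ω_rod| = r ω |cosθ| / √(L² − r² sin²θ) = 0.019·304·0.32557/0.049756 = 37.794 rad/s.

37.8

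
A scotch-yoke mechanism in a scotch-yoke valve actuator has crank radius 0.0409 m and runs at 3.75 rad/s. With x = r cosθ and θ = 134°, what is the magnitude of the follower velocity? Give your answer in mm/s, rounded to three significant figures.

110

ω = 3.75 rad/s
x = r cosθ ⇒ ẋ = −rω sinθ.
|v| = rω|sinθ| = 0.0409·3.75·|sin 134°| = 0.11033 m/s = 110.33 mm/s.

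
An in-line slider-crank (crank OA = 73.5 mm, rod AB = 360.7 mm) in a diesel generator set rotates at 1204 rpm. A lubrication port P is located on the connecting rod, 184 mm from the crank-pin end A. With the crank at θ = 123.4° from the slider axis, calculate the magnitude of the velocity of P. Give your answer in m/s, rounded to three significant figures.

ω = 126.1 rad/s.  Crank-pin speed |V_A| = rω = 9.2671 m/s, perpendicular to OA.
Rod angle: sinφ = −(r/L) sinθ ⇒ φ = -9.795°; ω_rod = −rω cosθ/√(L²−r²sin²θ) = +14.352 rad/s.
V_P = V_A + ω_rod × AP, with AP = 0.184 m along the rod.
Components: V_Px = −rω sinθ − a·ω_rod·sinφ = -7.2874 m/s;  V_Py = rω cosθ + a·ω_rod·cosφ = -2.4991 m/s.
|V_P| = √(V_Px² + V_Py²) = 7.7039 m/s.

7.70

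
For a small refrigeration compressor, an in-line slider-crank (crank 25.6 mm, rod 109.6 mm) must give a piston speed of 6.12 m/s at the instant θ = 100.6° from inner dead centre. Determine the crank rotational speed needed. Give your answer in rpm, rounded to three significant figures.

2430

For an in-line slider-crank, |v_piston| = rω|sinθ|·[1 + r cosθ/√(L² − r² sin²θ)].
With r = 0.0256 m, L = 0.1096 m, θ = 100.6°: the bracketed kinematic factor |dx/dθ| = 0.024052 m.
ω = v/|dx/dθ| = 6.12/0.024052 = 254.45 rad/s.
N = 60ω/(2π) = 2429.8 rpm.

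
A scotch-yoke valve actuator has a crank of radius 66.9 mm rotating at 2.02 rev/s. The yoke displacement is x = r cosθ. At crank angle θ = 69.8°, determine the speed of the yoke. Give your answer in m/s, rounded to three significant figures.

ω = 12.69 rad/s (from 2.02 rev/s).
x = r cosθ ⇒ ẋ = −rω sinθ.
|v| = rω|sinθ| = 0.0669·12.69·|sin 69.8°| = 0.79687 m/s.

0.797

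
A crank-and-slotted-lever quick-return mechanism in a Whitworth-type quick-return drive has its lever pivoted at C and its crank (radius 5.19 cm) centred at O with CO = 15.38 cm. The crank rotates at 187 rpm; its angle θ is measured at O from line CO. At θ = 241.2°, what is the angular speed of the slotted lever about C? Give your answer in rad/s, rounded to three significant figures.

1.21

ω = 19.58 rad/s (from 187 rpm).
Crank pin A relative to C: A = (d + r cosθ, r sinθ); lever angle φ = atan2(r sinθ, d + r cosθ).
Differentiating tanφ: φ̇ = rω(d cosθ + r)/(d² + r² + 2dr cosθ).
d² + r² + 2dr cosθ = |CA|² = 0.0186571 m²;  d cosθ + r = -0.022194 m.
|ω_lever| = |0.0519·19.58·-0.022194| / 0.0186571 = 1.209 rad/s.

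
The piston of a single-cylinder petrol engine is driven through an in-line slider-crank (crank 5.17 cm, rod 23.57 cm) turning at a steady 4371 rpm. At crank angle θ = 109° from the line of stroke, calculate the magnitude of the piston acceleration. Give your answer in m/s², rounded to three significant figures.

5430

ω = 2π·4371/60 = 457.7 rad/s
x(θ) = r cosθ + √(L² − r² sin²θ); with ω constant, a = ω²·d²x/dθ².
d²x/dθ² = −r cosθ − r²(cos2θ)/√u − r⁴ sin²2θ/(4u^{3/2}),  u = L² − r² sin²θ = 0.0531649 m².
Substituting r = 0.0517 m, L = 0.2357 m, θ = 109°: d²x/dθ² = +0.025911 m.
a = ω²·d²x/dθ² = (457.7)²·(+0.025911) = +5428.9 m/s²;  |a| = 5428.9 m/s².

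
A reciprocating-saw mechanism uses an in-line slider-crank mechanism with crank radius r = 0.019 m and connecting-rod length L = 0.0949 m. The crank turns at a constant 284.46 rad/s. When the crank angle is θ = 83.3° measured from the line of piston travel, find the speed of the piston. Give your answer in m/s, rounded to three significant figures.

ω = 284.5 rad/s
For an in-line slider-crank, x = r cosθ + √(L² − r² sin²θ), so v = −rω sinθ·[1 + r cosθ/√(L² − r² sin²θ)].
With r = 0.019 m, L = 0.0949 m, θ = 83.3°: √(L² − r² sin²θ) = 0.093005 m.
v = −0.019·284.5·0.99317·[1 + 0.019·0.11667/0.093005] = -5.4958 m/s.
|v| = 5.4958 m/s.

5.50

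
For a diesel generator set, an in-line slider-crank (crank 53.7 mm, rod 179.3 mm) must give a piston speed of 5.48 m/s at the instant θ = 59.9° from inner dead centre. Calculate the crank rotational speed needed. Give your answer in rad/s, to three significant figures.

102

For an in-line slider-crank, |v_piston| = rω|sinθ|·[1 + r cosθ/√(L² − r² sin²θ)].
With r = 0.0537 m, L = 0.1793 m, θ = 59.9°: the bracketed kinematic factor |dx/dθ| = 0.053684 m.
ω = v/|dx/dθ| = 5.48/0.053684 = 102.08 rad/s.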